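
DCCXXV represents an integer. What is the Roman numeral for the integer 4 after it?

DCCXXV = 725
725 + 4 = 729

DCCXXIX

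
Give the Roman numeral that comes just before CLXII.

CLXII = 162, so the previous integer is 162 - 1 = 161

CLXI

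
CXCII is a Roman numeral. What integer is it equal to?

CXCII: C=100, XC=90, I=1, I=1
100 + 90 + 1 + 1 = 192

192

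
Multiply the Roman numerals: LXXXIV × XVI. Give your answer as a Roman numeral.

LXXXIV = 84
XVI = 16
84 × 16 = 1344

MCCCXLIV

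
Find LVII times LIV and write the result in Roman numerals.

LVII = 57
LIV = 54
57 × 54 = 3078

MMMLXXVIII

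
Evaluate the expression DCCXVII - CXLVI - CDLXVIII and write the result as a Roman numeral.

DCCXVII = 717, CXLVI = 146, CDLXVIII = 468
717 - 146 = 571
571 - 468 = 103

CIII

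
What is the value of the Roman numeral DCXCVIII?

DCXCVIII: D=500, C=100, XC=90, V=5, I=1, I=1, I=1
500 + 100 + 90 + 5 + 1 + 1 + 1 = 698

698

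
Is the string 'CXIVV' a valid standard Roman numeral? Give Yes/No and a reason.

'CXIVV': V should not appear more than once

No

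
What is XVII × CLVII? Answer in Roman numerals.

XVII = 17
CLVII = 157
17 × 157 = 2669

MMDCLXIX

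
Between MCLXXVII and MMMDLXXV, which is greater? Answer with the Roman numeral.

MCLXXVII = 1177
MMMDLXXV = 3575
3575 is larger

MMMDLXXV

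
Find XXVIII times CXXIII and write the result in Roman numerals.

XXVIII = 28
CXXIII = 123
28 × 123 = 3444

MMMCDXLIV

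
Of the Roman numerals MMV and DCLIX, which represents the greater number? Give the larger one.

MMV = 2005
DCLIX = 659
2005 is larger

MMV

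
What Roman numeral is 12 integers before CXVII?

CXVII = 117
117 - 12 = 105

CV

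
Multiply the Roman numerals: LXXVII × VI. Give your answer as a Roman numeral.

LXXVII = 77
VI = 6
77 × 6 = 462

CDLXII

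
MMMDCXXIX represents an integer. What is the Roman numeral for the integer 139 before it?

MMMDCXXIX = 3629
3629 - 139 = 3490

MMMCDXC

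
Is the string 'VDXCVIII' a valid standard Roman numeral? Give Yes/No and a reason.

'VDXCVIII': V should not appear more than once

No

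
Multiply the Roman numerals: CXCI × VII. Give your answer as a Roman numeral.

CXCI = 191
VII = 7
191 × 7 = 1337

MCCCXXXVII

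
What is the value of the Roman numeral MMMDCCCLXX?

MMMDCCCLXX: M=1000, M=1000, M=1000, D=500, C=100, C=100, C=100, L=50, X=10, X=10
1000 + 1000 + 1000 + 500 + 100 + 100 + 100 + 50 + 10 + 10 = 3870

3870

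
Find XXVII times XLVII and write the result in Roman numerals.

XXVII = 27
XLVII = 47
27 × 47 = 1269

MCCLXIX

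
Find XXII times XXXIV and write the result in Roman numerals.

XXII = 22
XXXIV = 34
22 × 34 = 748

DCCXLVIII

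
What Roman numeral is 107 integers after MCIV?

MCIV = 1104
1104 + 107 = 1211

MCCXI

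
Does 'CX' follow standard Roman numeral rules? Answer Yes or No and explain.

'CX': Check the rules: uses only the symbols I, V, X, L, C, D, M; no symbol is repeated more than three times in a row; V, L and D each appear at most once; no smaller symbol precedes a larger one (values never increase from left to right). Value: C (100) + X (10) = 110. So it is a valid standard Roman numeral.

Yes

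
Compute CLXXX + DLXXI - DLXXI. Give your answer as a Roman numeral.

CLXXX = 180, DLXXI = 571, DLXXI = 571
180 + 571 = 751
751 - 571 = 180

CLXXX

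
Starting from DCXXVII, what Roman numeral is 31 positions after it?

DCXXVII = 627
627 + 31 = 658

DCLVIII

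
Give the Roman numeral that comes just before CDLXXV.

CDLXXV = 475, so the previous integer is 475 - 1 = 474

CDLXXIV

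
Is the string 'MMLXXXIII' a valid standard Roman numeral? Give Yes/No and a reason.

'MMLXXXIII': Check the rules: uses only the symbols I, V, X, L, C, D, M; no symbol is repeated more than three times in a row; V, L and D each appear at most once; no smaller symbol precedes a larger one (values never increase from left to right). Value: M (1000) + M (1000) + L (50) + X (10) + X (10) + X (10) + I (1) + I (1) + I (1) = 2083. So it is a valid standard Roman numeral.

Yes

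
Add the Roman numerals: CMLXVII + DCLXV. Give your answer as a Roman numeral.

CMLXVII = 967
DCLXV = 665
967 + 665 = 1632

MDCXXXII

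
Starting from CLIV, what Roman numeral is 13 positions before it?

CLIV = 154
154 - 13 = 141

CXLI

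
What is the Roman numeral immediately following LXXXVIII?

LXXXVIII = 88, so the next integer is 88 + 1 = 89

LXXXIX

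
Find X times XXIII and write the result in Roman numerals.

X = 10
XXIII = 23
10 × 23 = 230

CCXXX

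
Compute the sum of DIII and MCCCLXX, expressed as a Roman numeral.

DIII = 503
MCCCLXX = 1370
503 + 1370 = 1873

MDCCCLXXIII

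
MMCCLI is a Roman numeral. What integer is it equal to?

MMCCLI: M=1000, M=1000, C=100, C=100, L=50, I=1
1000 + 1000 + 100 + 100 + 50 + 1 = 2251

2251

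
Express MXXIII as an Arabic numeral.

MXXIII: M=1000, X=10, X=10, I=1, I=1, I=1
1000 + 10 + 10 + 1 + 1 + 1 = 1023

1023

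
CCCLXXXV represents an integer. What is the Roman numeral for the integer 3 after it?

CCCLXXXV = 385
385 + 3 = 388

CCCLXXXVIII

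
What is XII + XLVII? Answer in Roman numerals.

XII = 12
XLVII = 47
12 + 47 = 59

LIX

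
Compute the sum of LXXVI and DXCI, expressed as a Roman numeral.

LXXVI = 76
DXCI = 591
76 + 591 = 667

DCLXVII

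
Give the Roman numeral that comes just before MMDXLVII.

MMDXLVII = 2547; previous is 2546

MMDXLVI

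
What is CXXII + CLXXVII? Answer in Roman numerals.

CXXII = 122
CLXXVII = 177
122 + 177 = 299

CCXCIX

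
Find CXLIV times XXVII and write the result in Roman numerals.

CXLIV = 144
XXVII = 27
144 × 27 = 3888

MMMDCCCLXXXVIII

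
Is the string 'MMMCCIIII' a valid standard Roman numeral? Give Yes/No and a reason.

'MMMCCIIII': More than 3 consecutive I's

No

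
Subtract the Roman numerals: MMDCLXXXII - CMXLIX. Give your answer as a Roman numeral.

MMDCLXXXII = 2682
CMXLIX = 949
2682 - 949 = 1733

MDCCXXXIII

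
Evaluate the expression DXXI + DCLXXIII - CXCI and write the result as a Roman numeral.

DXXI = 521, DCLXXIII = 673, CXCI = 191
521 + 673 = 1194
1194 - 191 = 1003

MIII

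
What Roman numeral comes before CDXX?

CDXX = 420; previous is 419

CDXIX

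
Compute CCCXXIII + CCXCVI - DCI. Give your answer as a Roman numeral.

CCCXXIII = 323, CCXCVI = 296, DCI = 601
323 + 296 = 619
619 - 601 = 18

XVIII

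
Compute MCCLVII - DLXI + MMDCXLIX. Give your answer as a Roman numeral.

MCCLVII = 1257, DLXI = 561, MMDCXLIX = 2649
1257 - 561 = 696
696 + 2649 = 3345

MMMCCCXLV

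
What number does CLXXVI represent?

CLXXVI: C=100, L=50, X=10, X=10, V=5, I=1
100 + 50 + 10 + 10 + 5 + 1 = 176

176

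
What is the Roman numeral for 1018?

Convert 1018 to Roman numerals:
  1018 contains 1×1000 (M)
  18 contains 1×10 (X)
  8 contains 1×5 (V)
  3 contains 3×1 (III)

MXVIII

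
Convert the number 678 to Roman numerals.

Convert 678 to Roman numerals:
  678 contains 1×500 (D)
  178 contains 1×100 (C)
  78 contains 1×50 (L)
  28 contains 2×10 (XX)
  8 contains 1×5 (V)
  3 contains 3×1 (III)

DCLXXVIII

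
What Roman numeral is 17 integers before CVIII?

CVIII = 108
108 - 17 = 91

XCI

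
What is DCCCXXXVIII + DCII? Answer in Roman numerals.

DCCCXXXVIII = 838
DCII = 602
838 + 602 = 1440

MCDXL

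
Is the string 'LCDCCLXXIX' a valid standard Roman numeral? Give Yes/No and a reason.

'LCDCCLXXIX': L should not appear more than once

No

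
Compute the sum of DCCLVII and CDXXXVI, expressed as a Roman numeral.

DCCLVII = 757
CDXXXVI = 436
757 + 436 = 1193

MCXCIII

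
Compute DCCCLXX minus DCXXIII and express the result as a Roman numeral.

DCCCLXX = 870
DCXXIII = 623
870 - 623 = 247

CCXLVII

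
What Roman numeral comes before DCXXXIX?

DCXXXIX = 639; previous is 638

DCXXXVIII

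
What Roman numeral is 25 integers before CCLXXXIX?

CCLXXXIX = 289
289 - 25 = 264

CCLXIV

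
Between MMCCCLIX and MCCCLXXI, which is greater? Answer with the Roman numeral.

MMCCCLIX = 2359
MCCCLXXI = 1371
2359 is larger

MMCCCLIX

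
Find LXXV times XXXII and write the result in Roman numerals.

LXXV = 75
XXXII = 32
75 × 32 = 2400

MMCD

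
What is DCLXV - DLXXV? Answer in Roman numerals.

DCLXV = 665
DLXXV = 575
665 - 575 = 90

XC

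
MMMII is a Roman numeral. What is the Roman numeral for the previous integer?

MMMII = 3002, so the previous integer is 3002 - 1 = 3001

MMMI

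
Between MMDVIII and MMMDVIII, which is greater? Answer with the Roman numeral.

MMDVIII = 2508
MMMDVIII = 3508
3508 is larger

MMMDVIII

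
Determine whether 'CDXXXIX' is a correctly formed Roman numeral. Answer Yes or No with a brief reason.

'CDXXXIX': Check the rules: uses only the symbols I, V, X, L, C, D, M; no symbol is repeated more than three times in a row; V, L and D each appear at most once; the only places a smaller symbol precedes a larger one are the allowed subtractive pairs CD, IX, the symbol right after such a pair (if any) is smaller than the pair's first symbol, and otherwise the values never increase from left to right. Value: CD (400) + X (10) + X (10) + X (10) + IX (9) = 439. So it is a valid standard Roman numeral.

Yes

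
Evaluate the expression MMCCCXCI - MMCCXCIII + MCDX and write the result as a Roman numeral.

MMCCCXCI = 2391, MMCCXCIII = 2293, MCDX = 1410
2391 - 2293 = 98
98 + 1410 = 1508

MDVIII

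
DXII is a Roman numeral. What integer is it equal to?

DXII: D=500, X=10, I=1, I=1
500 + 10 + 1 + 1 = 512

512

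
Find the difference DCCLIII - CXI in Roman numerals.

DCCLIII = 753
CXI = 111
753 - 111 = 642

DCXLII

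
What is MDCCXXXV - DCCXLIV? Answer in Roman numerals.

MDCCXXXV = 1735
DCCXLIV = 744
1735 - 744 = 991

CMXCI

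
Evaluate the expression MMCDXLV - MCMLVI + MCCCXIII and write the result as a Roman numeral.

MMCDXLV = 2445, MCMLVI = 1956, MCCCXIII = 1313
2445 - 1956 = 489
489 + 1313 = 1802

MDCCCII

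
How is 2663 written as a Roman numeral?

Convert 2663 to Roman numerals:
  2663 contains 2×1000 (MM)
  663 contains 1×500 (D)
  163 contains 1×100 (C)
  63 contains 1×50 (L)
  13 contains 1×10 (X)
  3 contains 3×1 (III)

MMDCLXIII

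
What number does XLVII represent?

XLVII: XL=40, V=5, I=1, I=1
40 + 5 + 1 + 1 = 47

47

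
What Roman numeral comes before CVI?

CVI = 106; previous is 105

CV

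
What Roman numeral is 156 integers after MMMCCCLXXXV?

MMMCCCLXXXV = 3385
3385 + 156 = 3541

MMMDXLI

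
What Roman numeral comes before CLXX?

CLXX = 170; previous is 169

CLXIX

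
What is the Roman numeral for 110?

Convert 110 to Roman numerals:
  110 contains 1×100 (C)
  10 contains 1×10 (X)

CX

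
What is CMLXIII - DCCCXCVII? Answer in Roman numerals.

CMLXIII = 963
DCCCXCVII = 897
963 - 897 = 66

LXVI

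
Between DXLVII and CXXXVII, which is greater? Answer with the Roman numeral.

DXLVII = 547
CXXXVII = 137
547 is larger

DXLVII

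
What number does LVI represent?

LVI: L=50, V=5, I=1
50 + 5 + 1 = 56

56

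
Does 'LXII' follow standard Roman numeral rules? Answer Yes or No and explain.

'LXII': Check the rules: uses only the symbols I, V, X, L, C, D, M; no symbol is repeated more than three times in a row; V, L and D each appear at most once; no smaller symbol precedes a larger one (values never increase from left to right). Value: L (50) + X (10) + I (1) + I (1) = 62. So it is a valid standard Roman numeral.

Yes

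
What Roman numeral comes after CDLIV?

CDLIV = 454, so the next integer is 454 + 1 = 455

CDLV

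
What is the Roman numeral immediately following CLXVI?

CLXVI = 166, so the next integer is 166 + 1 = 167

CLXVII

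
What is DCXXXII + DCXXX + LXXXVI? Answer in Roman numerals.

DCXXXII = 632, DCXXX = 630, LXXXVI = 86
632 + 630 = 1262
1262 + 86 = 1348

MCCCXLVIII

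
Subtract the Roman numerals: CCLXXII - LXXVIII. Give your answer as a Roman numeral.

CCLXXII = 272
LXXVIII = 78
272 - 78 = 194

CXCIV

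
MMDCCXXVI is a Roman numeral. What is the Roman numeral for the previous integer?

MMDCCXXVI = 2726; previous is 2725

MMDCCXXV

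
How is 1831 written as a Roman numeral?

Convert 1831 to Roman numerals:
  1831 contains 1×1000 (M)
  831 contains 1×500 (D)
  331 contains 3×100 (CCC)
  31 contains 3×10 (XXX)
  1 contains 1×1 (I)

MDCCCXXXI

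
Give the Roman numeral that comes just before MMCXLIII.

MMCXLIII = 2143; previous is 2142

MMCXLII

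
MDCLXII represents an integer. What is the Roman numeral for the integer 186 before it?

MDCLXII = 1662
1662 - 186 = 1476

MCDLXXVI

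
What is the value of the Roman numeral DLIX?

DLIX: D=500, L=50, IX=9
500 + 50 + 9 = 559

559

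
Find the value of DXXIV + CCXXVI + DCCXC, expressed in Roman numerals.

DXXIV = 524, CCXXVI = 226, DCCXC = 790
524 + 226 = 750
750 + 790 = 1540

MDXL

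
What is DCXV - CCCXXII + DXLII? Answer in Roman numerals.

DCXV = 615, CCCXXII = 322, DXLII = 542
615 - 322 = 293
293 + 542 = 835

DCCCXXXV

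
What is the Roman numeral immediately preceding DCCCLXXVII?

DCCCLXXVII = 877, so the previous integer is 877 - 1 = 876

DCCCLXXVI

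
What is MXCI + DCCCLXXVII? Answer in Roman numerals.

MXCI = 1091
DCCCLXXVII = 877
1091 + 877 = 1968

MCMLXVIII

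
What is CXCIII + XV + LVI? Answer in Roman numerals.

CXCIII = 193, XV = 15, LVI = 56
193 + 15 = 208
208 + 56 = 264

CCLXIV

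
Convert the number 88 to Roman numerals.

Convert 88 to Roman numerals:
  88 contains 1×50 (L)
  38 contains 3×10 (XXX)
  8 contains 1×5 (V)
  3 contains 3×1 (III)

LXXXVIII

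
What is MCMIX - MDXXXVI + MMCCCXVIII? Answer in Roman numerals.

MCMIX = 1909, MDXXXVI = 1536, MMCCCXVIII = 2318
1909 - 1536 = 373
373 + 2318 = 2691

MMDCXCI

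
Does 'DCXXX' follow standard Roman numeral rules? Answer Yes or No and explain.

'DCXXX': Check the rules: uses only the symbols I, V, X, L, C, D, M; no symbol is repeated more than three times in a row; V, L and D each appear at most once; no smaller symbol precedes a larger one (values never increase from left to right). Value: D (500) + C (100) + X (10) + X (10) + X (10) = 630. So it is a valid standard Roman numeral.

Yes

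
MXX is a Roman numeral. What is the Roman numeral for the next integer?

MXX = 1020, so the next integer is 1020 + 1 = 1021

MXXI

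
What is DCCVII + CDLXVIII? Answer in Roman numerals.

DCCVII = 707
CDLXVIII = 468
707 + 468 = 1175

MCLXXV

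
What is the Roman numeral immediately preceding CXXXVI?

CXXXVI = 136, so the previous integer is 136 - 1 = 135

CXXXV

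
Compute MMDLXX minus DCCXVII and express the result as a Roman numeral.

MMDLXX = 2570
DCCXVII = 717
2570 - 717 = 1853

MDCCCLIII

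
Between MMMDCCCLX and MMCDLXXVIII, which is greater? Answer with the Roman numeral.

MMMDCCCLX = 3860
MMCDLXXVIII = 2478
3860 is larger

MMMDCCCLX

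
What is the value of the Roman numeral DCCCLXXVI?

DCCCLXXVI: D=500, C=100, C=100, C=100, L=50, X=10, X=10, V=5, I=1
500 + 100 + 100 + 100 + 50 + 10 + 10 + 5 + 1 = 876

876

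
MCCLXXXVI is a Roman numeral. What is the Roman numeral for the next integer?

MCCLXXXVI = 1286; next is 1287

MCCLXXXVII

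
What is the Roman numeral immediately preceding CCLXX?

CCLXX = 270; previous is 269

CCLXIX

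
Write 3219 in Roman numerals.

Convert 3219 to Roman numerals:
  3219 contains 3×1000 (MMM)
  219 contains 2×100 (CC)
  19 contains 1×10 (X)
  9 contains 1×9 (IX)

MMMCCXIX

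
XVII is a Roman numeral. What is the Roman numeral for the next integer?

XVII = 17, so the next integer is 17 + 1 = 18

XVIII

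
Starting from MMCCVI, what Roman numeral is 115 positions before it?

MMCCVI = 2206
2206 - 115 = 2091

MMXCI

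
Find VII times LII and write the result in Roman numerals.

VII = 7
LII = 52
7 × 52 = 364

CCCLXIV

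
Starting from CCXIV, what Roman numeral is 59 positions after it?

CCXIV = 214
214 + 59 = 273

CCLXXIII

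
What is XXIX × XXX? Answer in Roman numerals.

XXIX = 29
XXX = 30
29 × 30 = 870

DCCCLXX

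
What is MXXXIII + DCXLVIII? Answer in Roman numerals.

MXXXIII = 1033
DCXLVIII = 648
1033 + 648 = 1681

MDCLXXXI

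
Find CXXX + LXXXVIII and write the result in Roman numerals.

CXXX = 130
LXXXVIII = 88
130 + 88 = 218

CCXVIII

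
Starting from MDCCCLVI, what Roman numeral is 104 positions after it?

MDCCCLVI = 1856
1856 + 104 = 1960

MCMLX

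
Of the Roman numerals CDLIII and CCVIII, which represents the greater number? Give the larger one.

CDLIII = 453
CCVIII = 208
453 is larger

CDLIII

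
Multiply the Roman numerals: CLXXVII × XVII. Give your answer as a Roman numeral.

CLXXVII = 177
XVII = 17
177 × 17 = 3009

MMMIX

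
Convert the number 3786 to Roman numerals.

Convert 3786 to Roman numerals:
  3786 contains 3×1000 (MMM)
  786 contains 1×500 (D)
  286 contains 2×100 (CC)
  86 contains 1×50 (L)
  36 contains 3×10 (XXX)
  6 contains 1×5 (V)
  1 contains 1×1 (I)

MMMDCCLXXXVI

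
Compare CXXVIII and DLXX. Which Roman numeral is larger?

CXXVIII = 128
DLXX = 570
570 is larger

DLXX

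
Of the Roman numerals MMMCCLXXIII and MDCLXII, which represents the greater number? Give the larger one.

MMMCCLXXIII = 3273
MDCLXII = 1662
3273 is larger

MMMCCLXXIII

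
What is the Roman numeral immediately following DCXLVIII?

DCXLVIII = 648; next is 649

DCXLIX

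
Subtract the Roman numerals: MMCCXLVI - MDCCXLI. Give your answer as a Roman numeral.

MMCCXLVI = 2246
MDCCXLI = 1741
2246 - 1741 = 505

DV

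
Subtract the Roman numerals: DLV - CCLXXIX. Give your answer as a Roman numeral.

DLV = 555
CCLXXIX = 279
555 - 279 = 276

CCLXXVI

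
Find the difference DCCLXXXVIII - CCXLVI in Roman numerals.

DCCLXXXVIII = 788
CCXLVI = 246
788 - 246 = 542

DXLII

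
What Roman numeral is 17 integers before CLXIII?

CLXIII = 163
163 - 17 = 146

CXLVI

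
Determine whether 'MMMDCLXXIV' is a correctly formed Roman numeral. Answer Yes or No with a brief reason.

'MMMDCLXXIV': Check the rules: uses only the symbols I, V, X, L, C, D, M; no symbol is repeated more than three times in a row; V, L and D each appear at most once; the only place a smaller symbol precedes a larger one is the allowed subtractive pair IV, the symbol right after such a pair (if any) is smaller than the pair's first symbol, and otherwise the values never increase from left to right. Value: M (1000) + M (1000) + M (1000) + D (500) + C (100) + L (50) + X (10) + X (10) + IV (4) = 3674. So it is a valid standard Roman numeral.

Yes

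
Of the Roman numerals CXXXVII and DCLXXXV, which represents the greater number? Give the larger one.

CXXXVII = 137
DCLXXXV = 685
685 is larger

DCLXXXV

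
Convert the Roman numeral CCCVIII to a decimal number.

CCCVIII: C=100, C=100, C=100, V=5, I=1, I=1, I=1
100 + 100 + 100 + 5 + 1 + 1 + 1 = 308

308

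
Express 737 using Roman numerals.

Convert 737 to Roman numerals:
  737 contains 1×500 (D)
  237 contains 2×100 (CC)
  37 contains 3×10 (XXX)
  7 contains 1×5 (V)
  2 contains 2×1 (II)

DCCXXXVII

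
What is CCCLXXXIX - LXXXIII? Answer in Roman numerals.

CCCLXXXIX = 389
LXXXIII = 83
389 - 83 = 306

CCCVI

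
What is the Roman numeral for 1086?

Convert 1086 to Roman numerals:
  1086 contains 1×1000 (M)
  86 contains 1×50 (L)
  36 contains 3×10 (XXX)
  6 contains 1×5 (V)
  1 contains 1×1 (I)

MLXXXVI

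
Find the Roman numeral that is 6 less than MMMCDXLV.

MMMCDXLV = 3445
3445 - 6 = 3439

MMMCDXXXIX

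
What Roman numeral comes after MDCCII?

MDCCII = 1702, so the next integer is 1702 + 1 = 1703

MDCCIII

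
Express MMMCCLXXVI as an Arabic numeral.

MMMCCLXXVI: M=1000, M=1000, M=1000, C=100, C=100, L=50, X=10, X=10, V=5, I=1
1000 + 1000 + 1000 + 100 + 100 + 50 + 10 + 10 + 5 + 1 = 3276

3276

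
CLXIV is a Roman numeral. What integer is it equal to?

CLXIV: C=100, L=50, X=10, IV=4
100 + 50 + 10 + 4 = 164

164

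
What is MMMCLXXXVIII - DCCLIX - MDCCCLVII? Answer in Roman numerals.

MMMCLXXXVIII = 3188, DCCLIX = 759, MDCCCLVII = 1857
3188 - 759 = 2429
2429 - 1857 = 572

DLXXII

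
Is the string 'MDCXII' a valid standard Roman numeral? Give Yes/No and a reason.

'MDCXII': Check the rules: uses only the symbols I, V, X, L, C, D, M; no symbol is repeated more than three times in a row; V, L and D each appear at most once; no smaller symbol precedes a larger one (values never increase from left to right). Value: M (1000) + D (500) + C (100) + X (10) + I (1) + I (1) = 1612. So it is a valid standard Roman numeral.

Yes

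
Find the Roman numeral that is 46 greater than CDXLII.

CDXLII = 442
442 + 46 = 488

CDLXXXVIII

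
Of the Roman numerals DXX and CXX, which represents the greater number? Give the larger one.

DXX = 520
CXX = 120
520 is larger

DXX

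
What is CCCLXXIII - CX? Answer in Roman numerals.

CCCLXXIII = 373
CX = 110
373 - 110 = 263

CCLXIII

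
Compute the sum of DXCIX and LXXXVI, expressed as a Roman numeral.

DXCIX = 599
LXXXVI = 86
599 + 86 = 685

DCLXXXV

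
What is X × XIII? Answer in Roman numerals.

X = 10
XIII = 13
10 × 13 = 130

CXXX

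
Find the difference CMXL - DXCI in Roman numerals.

CMXL = 940
DXCI = 591
940 - 591 = 349

CCCXLIX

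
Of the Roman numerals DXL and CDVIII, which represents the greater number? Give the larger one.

DXL = 540
CDVIII = 408
540 is larger

DXL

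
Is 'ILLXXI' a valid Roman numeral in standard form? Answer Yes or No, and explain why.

'ILLXXI': L should not appear more than once

No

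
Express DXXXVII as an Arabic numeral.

DXXXVII: D=500, X=10, X=10, X=10, V=5, I=1, I=1
500 + 10 + 10 + 10 + 5 + 1 + 1 = 537

537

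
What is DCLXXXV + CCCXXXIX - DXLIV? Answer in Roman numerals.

DCLXXXV = 685, CCCXXXIX = 339, DXLIV = 544
685 + 339 = 1024
1024 - 544 = 480

CDLXXX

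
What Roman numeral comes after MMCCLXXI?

MMCCLXXI = 2271; next is 2272

MMCCLXXII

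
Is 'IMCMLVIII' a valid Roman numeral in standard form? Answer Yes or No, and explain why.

'IMCMLVIII': Invalid subtractive combination: IM

No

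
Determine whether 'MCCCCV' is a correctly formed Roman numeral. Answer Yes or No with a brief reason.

'MCCCCV': More than 3 consecutive C's

No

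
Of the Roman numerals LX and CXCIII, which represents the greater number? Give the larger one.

LX = 60
CXCIII = 193
193 is larger

CXCIII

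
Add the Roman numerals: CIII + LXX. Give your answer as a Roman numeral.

CIII = 103
LXX = 70
103 + 70 = 173

CLXXIII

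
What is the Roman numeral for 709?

Convert 709 to Roman numerals:
  709 contains 1×500 (D)
  209 contains 2×100 (CC)
  9 contains 1×9 (IX)

DCCIX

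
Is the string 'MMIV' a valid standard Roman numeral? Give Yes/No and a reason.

'MMIV': Check the rules: uses only the symbols I, V, X, L, C, D, M; no symbol is repeated more than three times in a row; V, L and D each appear at most once; the only place a smaller symbol precedes a larger one is the allowed subtractive pair IV, the symbol right after such a pair (if any) is smaller than the pair's first symbol, and otherwise the values never increase from left to right. Value: M (1000) + M (1000) + IV (4) = 2004. So it is a valid standard Roman numeral.

Yes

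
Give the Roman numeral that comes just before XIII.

XIII = 13, so the previous integer is 13 - 1 = 12

XII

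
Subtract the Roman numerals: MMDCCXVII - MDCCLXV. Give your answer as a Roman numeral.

MMDCCXVII = 2717
MDCCLXV = 1765
2717 - 1765 = 952

CMLII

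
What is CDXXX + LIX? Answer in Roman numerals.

CDXXX = 430
LIX = 59
430 + 59 = 489

CDLXXXIX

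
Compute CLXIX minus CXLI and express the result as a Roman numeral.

CLXIX = 169
CXLI = 141
169 - 141 = 28

XXVIII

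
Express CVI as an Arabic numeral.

CVI: C=100, V=5, I=1
100 + 5 + 1 = 106

106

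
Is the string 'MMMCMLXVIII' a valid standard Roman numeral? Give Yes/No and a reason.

'MMMCMLXVIII': Check the rules: uses only the symbols I, V, X, L, C, D, M; no symbol is repeated more than three times in a row; V, L and D each appear at most once; the only place a smaller symbol precedes a larger one is the allowed subtractive pair CM, the symbol right after such a pair (if any) is smaller than the pair's first symbol, and otherwise the values never increase from left to right. Value: M (1000) + M (1000) + M (1000) + CM (900) + L (50) + X (10) + V (5) + I (1) + I (1) + I (1) = 3968. So it is a valid standard Roman numeral.

Yes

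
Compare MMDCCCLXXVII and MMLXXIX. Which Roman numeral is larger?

MMDCCCLXXVII = 2877
MMLXXIX = 2079
2877 is larger

MMDCCCLXXVII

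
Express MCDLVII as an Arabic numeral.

MCDLVII: M=1000, CD=400, L=50, V=5, I=1, I=1
1000 + 400 + 50 + 5 + 1 + 1 = 1457

1457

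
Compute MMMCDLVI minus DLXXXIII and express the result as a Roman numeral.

MMMCDLVI = 3456
DLXXXIII = 583
3456 - 583 = 2873

MMDCCCLXXIII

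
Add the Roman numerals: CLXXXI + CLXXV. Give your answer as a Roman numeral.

CLXXXI = 181
CLXXV = 175
181 + 175 = 356

CCCLVI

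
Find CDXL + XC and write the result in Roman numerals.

CDXL = 440
XC = 90
440 + 90 = 530

DXXX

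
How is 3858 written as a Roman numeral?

Convert 3858 to Roman numerals:
  3858 contains 3×1000 (MMM)
  858 contains 1×500 (D)
  358 contains 3×100 (CCC)
  58 contains 1×50 (L)
  8 contains 1×5 (V)
  3 contains 3×1 (III)

MMMDCCCLVIII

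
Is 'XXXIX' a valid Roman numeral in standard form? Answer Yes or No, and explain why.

'XXXIX': Check the rules: uses only the symbols I, V, X, L, C, D, M; no symbol is repeated more than three times in a row; V, L and D each appear at most once; the only place a smaller symbol precedes a larger one is the allowed subtractive pair IX, the symbol right after such a pair (if any) is smaller than the pair's first symbol, and otherwise the values never increase from left to right. Value: X (10) + X (10) + X (10) + IX (9) = 39. So it is a valid standard Roman numeral.

Yes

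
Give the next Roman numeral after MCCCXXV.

MCCCXXV = 1325; next is 1326

MCCCXXVI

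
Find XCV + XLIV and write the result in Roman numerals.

XCV = 95
XLIV = 44
95 + 44 = 139

CXXXIX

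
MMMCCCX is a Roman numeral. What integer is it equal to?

MMMCCCX: M=1000, M=1000, M=1000, C=100, C=100, C=100, X=10
1000 + 1000 + 1000 + 100 + 100 + 100 + 10 = 3310

3310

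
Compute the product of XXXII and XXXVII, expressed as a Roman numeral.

XXXII = 32
XXXVII = 37
32 × 37 = 1184

MCLXXXIV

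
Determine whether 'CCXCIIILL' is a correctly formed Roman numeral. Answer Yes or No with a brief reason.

'CCXCIIILL': L should not appear more than once

No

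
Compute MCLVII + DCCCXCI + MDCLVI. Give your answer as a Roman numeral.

MCLVII = 1157, DCCCXCI = 891, MDCLVI = 1656
1157 + 891 = 2048
2048 + 1656 = 3704

MMMDCCIV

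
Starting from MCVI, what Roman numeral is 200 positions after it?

MCVI = 1106
1106 + 200 = 1306

MCCCVI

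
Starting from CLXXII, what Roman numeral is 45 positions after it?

CLXXII = 172
172 + 45 = 217

CCXVII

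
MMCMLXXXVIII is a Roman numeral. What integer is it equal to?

MMCMLXXXVIII: M=1000, M=1000, CM=900, L=50, X=10, X=10, X=10, V=5, I=1, I=1, I=1
1000 + 1000 + 900 + 50 + 10 + 10 + 10 + 5 + 1 + 1 + 1 = 2988

2988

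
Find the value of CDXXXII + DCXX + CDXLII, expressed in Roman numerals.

CDXXXII = 432, DCXX = 620, CDXLII = 442
432 + 620 = 1052
1052 + 442 = 1494

MCDXCIV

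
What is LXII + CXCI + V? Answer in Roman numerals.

LXII = 62, CXCI = 191, V = 5
62 + 191 = 253
253 + 5 = 258

CCLVIII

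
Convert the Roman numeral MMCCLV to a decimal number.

MMCCLV: M=1000, M=1000, C=100, C=100, L=50, V=5
1000 + 1000 + 100 + 100 + 50 + 5 = 2255

2255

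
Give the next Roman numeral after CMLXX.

CMLXX = 970; next is 971

CMLXXI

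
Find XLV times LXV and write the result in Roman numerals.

XLV = 45
LXV = 65
45 × 65 = 2925

MMCMXXV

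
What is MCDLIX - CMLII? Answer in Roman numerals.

MCDLIX = 1459
CMLII = 952
1459 - 952 = 507

DVII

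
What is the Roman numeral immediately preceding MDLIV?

MDLIV = 1554; previous is 1553

MDLIII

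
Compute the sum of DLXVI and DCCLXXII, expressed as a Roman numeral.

DLXVI = 566
DCCLXXII = 772
566 + 772 = 1338

MCCCXXXVIII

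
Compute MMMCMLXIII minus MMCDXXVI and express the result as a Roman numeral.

MMMCMLXIII = 3963
MMCDXXVI = 2426
3963 - 2426 = 1537

MDXXXVII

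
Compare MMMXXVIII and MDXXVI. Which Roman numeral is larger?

MMMXXVIII = 3028
MDXXVI = 1526
3028 is larger

MMMXXVIII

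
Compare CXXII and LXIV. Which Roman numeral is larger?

CXXII = 122
LXIV = 64
122 is larger

CXXII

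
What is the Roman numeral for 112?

Convert 112 to Roman numerals:
  112 contains 1×100 (C)
  12 contains 1×10 (X)
  2 contains 2×1 (II)

CXII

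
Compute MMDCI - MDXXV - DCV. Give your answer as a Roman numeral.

MMDCI = 2601, MDXXV = 1525, DCV = 605
2601 - 1525 = 1076
1076 - 605 = 471

CDLXXI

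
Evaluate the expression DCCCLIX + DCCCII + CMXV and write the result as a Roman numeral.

DCCCLIX = 859, DCCCII = 802, CMXV = 915
859 + 802 = 1661
1661 + 915 = 2576

MMDLXXVI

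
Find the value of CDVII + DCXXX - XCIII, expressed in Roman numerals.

CDVII = 407, DCXXX = 630, XCIII = 93
407 + 630 = 1037
1037 - 93 = 944

CMXLIV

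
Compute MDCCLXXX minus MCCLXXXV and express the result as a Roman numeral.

MDCCLXXX = 1780
MCCLXXXV = 1285
1780 - 1285 = 495

CDXCV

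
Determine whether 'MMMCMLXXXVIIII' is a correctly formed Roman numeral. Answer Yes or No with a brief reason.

'MMMCMLXXXVIIII': More than 3 consecutive I's

No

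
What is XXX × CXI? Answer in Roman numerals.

XXX = 30
CXI = 111
30 × 111 = 3330

MMMCCCXXX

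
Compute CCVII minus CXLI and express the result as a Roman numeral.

CCVII = 207
CXLI = 141
207 - 141 = 66

LXVI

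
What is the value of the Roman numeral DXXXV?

DXXXV: D=500, X=10, X=10, X=10, V=5
500 + 10 + 10 + 10 + 5 = 535

535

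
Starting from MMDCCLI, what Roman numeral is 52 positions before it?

MMDCCLI = 2751
2751 - 52 = 2699

MMDCXCIX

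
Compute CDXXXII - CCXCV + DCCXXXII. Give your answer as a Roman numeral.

CDXXXII = 432, CCXCV = 295, DCCXXXII = 732
432 - 295 = 137
137 + 732 = 869

DCCCLXIX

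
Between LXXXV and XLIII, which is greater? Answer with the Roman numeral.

LXXXV = 85
XLIII = 43
85 is larger

LXXXV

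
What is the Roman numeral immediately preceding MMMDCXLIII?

MMMDCXLIII = 3643; previous is 3642

MMMDCXLII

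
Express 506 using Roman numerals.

Convert 506 to Roman numerals:
  506 contains 1×500 (D)
  6 contains 1×5 (V)
  1 contains 1×1 (I)

DVI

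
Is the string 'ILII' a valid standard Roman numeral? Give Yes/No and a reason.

'ILII': Invalid subtractive combination: IL

No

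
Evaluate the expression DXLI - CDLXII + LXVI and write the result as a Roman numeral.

DXLI = 541, CDLXII = 462, LXVI = 66
541 - 462 = 79
79 + 66 = 145

CXLV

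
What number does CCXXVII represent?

CCXXVII: C=100, C=100, X=10, X=10, V=5, I=1, I=1
100 + 100 + 10 + 10 + 5 + 1 + 1 = 227

227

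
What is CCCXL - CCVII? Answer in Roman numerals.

CCCXL = 340
CCVII = 207
340 - 207 = 133

CXXXIII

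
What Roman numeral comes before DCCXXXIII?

DCCXXXIII = 733; previous is 732

DCCXXXII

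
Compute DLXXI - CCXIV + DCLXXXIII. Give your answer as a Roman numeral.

DLXXI = 571, CCXIV = 214, DCLXXXIII = 683
571 - 214 = 357
357 + 683 = 1040

MXL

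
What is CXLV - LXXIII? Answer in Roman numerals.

CXLV = 145
LXXIII = 73
145 - 73 = 72

LXXII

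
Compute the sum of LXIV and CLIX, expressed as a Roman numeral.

LXIV = 64
CLIX = 159
64 + 159 = 223

CCXXIII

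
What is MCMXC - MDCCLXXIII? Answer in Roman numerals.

MCMXC = 1990
MDCCLXXIII = 1773
1990 - 1773 = 217

CCXVII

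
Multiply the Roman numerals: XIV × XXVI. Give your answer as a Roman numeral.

XIV = 14
XXVI = 26
14 × 26 = 364

CCCLXIV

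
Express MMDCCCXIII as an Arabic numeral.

MMDCCCXIII: M=1000, M=1000, D=500, C=100, C=100, C=100, X=10, I=1, I=1, I=1
1000 + 1000 + 500 + 100 + 100 + 100 + 10 + 1 + 1 + 1 = 2813

2813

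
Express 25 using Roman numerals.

Convert 25 to Roman numerals:
  25 contains 2×10 (XX)
  5 contains 1×5 (V)

XXV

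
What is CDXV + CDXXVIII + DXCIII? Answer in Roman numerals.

CDXV = 415, CDXXVIII = 428, DXCIII = 593
415 + 428 = 843
843 + 593 = 1436

MCDXXXVI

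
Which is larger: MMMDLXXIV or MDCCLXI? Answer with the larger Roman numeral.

MMMDLXXIV = 3574
MDCCLXI = 1761
3574 is larger

MMMDLXXIV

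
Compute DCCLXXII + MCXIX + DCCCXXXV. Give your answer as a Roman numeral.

DCCLXXII = 772, MCXIX = 1119, DCCCXXXV = 835
772 + 1119 = 1891
1891 + 835 = 2726

MMDCCXXVI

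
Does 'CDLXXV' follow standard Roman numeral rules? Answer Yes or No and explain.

'CDLXXV': Check the rules: uses only the symbols I, V, X, L, C, D, M; no symbol is repeated more than three times in a row; V, L and D each appear at most once; the only place a smaller symbol precedes a larger one is the allowed subtractive pair CD, the symbol right after such a pair (if any) is smaller than the pair's first symbol, and otherwise the values never increase from left to right. Value: CD (400) + L (50) + X (10) + X (10) + V (5) = 475. So it is a valid standard Roman numeral.

Yes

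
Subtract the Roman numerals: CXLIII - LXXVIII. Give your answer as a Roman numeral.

CXLIII = 143
LXXVIII = 78
143 - 78 = 65

LXV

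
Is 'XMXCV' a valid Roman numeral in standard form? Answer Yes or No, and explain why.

'XMXCV': Invalid subtractive combination: XM

No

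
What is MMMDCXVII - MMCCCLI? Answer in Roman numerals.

MMMDCXVII = 3617
MMCCCLI = 2351
3617 - 2351 = 1266

MCCLXVI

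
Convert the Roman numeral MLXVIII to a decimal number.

MLXVIII: M=1000, L=50, X=10, V=5, I=1, I=1, I=1
1000 + 50 + 10 + 5 + 1 + 1 + 1 = 1068

1068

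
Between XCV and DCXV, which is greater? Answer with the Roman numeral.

XCV = 95
DCXV = 615
615 is larger

DCXV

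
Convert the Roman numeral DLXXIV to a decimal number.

DLXXIV: D=500, L=50, X=10, X=10, IV=4
500 + 50 + 10 + 10 + 4 = 574

574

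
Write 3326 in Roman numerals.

Convert 3326 to Roman numerals:
  3326 contains 3×1000 (MMM)
  326 contains 3×100 (CCC)
  26 contains 2×10 (XX)
  6 contains 1×5 (V)
  1 contains 1×1 (I)

MMMCCCXXVI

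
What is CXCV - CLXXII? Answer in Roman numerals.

CXCV = 195
CLXXII = 172
195 - 172 = 23

XXIII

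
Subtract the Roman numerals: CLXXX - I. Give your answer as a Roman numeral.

CLXXX = 180
I = 1
180 - 1 = 179

CLXXIX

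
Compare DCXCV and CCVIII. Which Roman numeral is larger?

DCXCV = 695
CCVIII = 208
695 is larger

DCXCV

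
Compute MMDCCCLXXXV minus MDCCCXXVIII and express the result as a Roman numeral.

MMDCCCLXXXV = 2885
MDCCCXXVIII = 1828
2885 - 1828 = 1057

MLVII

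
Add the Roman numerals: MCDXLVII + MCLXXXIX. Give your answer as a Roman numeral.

MCDXLVII = 1447
MCLXXXIX = 1189
1447 + 1189 = 2636

MMDCXXXVI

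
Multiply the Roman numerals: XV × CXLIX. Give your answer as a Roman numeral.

XV = 15
CXLIX = 149
15 × 149 = 2235

MMCCXXXV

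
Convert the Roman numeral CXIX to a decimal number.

CXIX: C=100, X=10, IX=9
100 + 10 + 9 = 119

119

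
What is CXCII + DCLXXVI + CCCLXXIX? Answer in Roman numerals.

CXCII = 192, DCLXXVI = 676, CCCLXXIX = 379
192 + 676 = 868
868 + 379 = 1247

MCCXLVII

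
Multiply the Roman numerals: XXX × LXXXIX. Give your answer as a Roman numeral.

XXX = 30
LXXXIX = 89
30 × 89 = 2670

MMDCLXX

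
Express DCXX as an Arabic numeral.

DCXX: D=500, C=100, X=10, X=10
500 + 100 + 10 + 10 = 620

620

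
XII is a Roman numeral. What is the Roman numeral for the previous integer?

XII = 12; previous is 11

XI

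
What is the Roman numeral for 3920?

Convert 3920 to Roman numerals:
  3920 contains 3×1000 (MMM)
  920 contains 1×900 (CM)
  20 contains 2×10 (XX)

MMMCMXX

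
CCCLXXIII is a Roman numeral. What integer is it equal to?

CCCLXXIII: C=100, C=100, C=100, L=50, X=10, X=10, I=1, I=1, I=1
100 + 100 + 100 + 50 + 10 + 10 + 1 + 1 + 1 = 373

373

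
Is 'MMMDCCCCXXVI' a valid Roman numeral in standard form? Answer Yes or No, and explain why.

'MMMDCCCCXXVI': More than 3 consecutive C's

No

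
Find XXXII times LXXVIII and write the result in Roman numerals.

XXXII = 32
LXXVIII = 78
32 × 78 = 2496

MMCDXCVI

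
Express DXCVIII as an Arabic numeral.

DXCVIII: D=500, XC=90, V=5, I=1, I=1, I=1
500 + 90 + 5 + 1 + 1 + 1 = 598

598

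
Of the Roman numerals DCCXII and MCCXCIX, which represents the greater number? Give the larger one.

DCCXII = 712
MCCXCIX = 1299
1299 is larger

MCCXCIX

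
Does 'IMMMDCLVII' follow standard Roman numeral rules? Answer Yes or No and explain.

'IMMMDCLVII': Invalid subtractive combination: IM

No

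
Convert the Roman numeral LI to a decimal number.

LI: L=50, I=1
50 + 1 = 51

51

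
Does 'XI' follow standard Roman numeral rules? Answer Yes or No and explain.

'XI': Check the rules: uses only the symbols I, V, X, L, C, D, M; no symbol is repeated more than three times in a row; V, L and D each appear at most once; no smaller symbol precedes a larger one (values never increase from left to right). Value: X (10) + I (1) = 11. So it is a valid standard Roman numeral.

Yes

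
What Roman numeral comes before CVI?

CVI = 106, so the previous integer is 106 - 1 = 105

CV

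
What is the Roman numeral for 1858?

Convert 1858 to Roman numerals:
  1858 contains 1×1000 (M)
  858 contains 1×500 (D)
  358 contains 3×100 (CCC)
  58 contains 1×50 (L)
  8 contains 1×5 (V)
  3 contains 3×1 (III)

MDCCCLVIII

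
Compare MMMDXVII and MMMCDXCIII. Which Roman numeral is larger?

MMMDXVII = 3517
MMMCDXCIII = 3493
3517 is larger

MMMDXVII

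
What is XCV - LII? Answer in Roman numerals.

XCV = 95
LII = 52
95 - 52 = 43

XLIII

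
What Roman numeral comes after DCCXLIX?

DCCXLIX = 749, so the next integer is 749 + 1 = 750

DCCL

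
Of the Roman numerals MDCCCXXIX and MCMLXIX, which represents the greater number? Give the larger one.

MDCCCXXIX = 1829
MCMLXIX = 1969
1969 is larger

MCMLXIX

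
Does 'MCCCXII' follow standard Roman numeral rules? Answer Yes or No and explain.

'MCCCXII': Check the rules: uses only the symbols I, V, X, L, C, D, M; no symbol is repeated more than three times in a row; V, L and D each appear at most once; no smaller symbol precedes a larger one (values never increase from left to right). Value: M (1000) + C (100) + C (100) + C (100) + X (10) + I (1) + I (1) = 1312. So it is a valid standard Roman numeral.

Yes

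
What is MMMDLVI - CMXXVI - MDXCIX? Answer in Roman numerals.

MMMDLVI = 3556, CMXXVI = 926, MDXCIX = 1599
3556 - 926 = 2630
2630 - 1599 = 1031

MXXXI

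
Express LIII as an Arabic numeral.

LIII: L=50, I=1, I=1, I=1
50 + 1 + 1 + 1 = 53

53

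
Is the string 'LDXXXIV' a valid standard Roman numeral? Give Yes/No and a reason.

'LDXXXIV': Invalid subtractive combination: LD

No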